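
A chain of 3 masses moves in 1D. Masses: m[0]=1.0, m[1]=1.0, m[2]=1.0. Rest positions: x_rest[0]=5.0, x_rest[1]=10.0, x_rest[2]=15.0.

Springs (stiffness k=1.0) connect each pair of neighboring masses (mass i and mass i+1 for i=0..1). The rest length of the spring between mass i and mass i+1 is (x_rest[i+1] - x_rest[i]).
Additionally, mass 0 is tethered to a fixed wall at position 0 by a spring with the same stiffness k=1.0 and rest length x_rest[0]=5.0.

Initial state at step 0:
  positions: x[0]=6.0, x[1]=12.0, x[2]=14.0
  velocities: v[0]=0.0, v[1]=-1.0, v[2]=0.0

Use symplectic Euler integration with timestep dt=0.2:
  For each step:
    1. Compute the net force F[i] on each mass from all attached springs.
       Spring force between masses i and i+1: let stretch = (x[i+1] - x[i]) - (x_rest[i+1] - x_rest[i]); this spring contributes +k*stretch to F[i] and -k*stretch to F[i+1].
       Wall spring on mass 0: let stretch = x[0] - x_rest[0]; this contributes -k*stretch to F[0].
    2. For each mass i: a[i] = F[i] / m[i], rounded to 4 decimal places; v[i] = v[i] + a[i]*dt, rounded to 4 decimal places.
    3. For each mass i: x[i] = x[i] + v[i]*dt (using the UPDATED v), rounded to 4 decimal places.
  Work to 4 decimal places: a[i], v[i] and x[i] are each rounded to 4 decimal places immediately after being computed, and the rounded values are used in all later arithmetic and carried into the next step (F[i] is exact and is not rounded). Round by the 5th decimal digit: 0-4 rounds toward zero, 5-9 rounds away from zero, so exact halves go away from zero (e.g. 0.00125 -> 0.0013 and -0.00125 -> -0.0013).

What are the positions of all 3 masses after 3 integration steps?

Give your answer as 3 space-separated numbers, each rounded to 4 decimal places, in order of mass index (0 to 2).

Answer: 5.9385 10.5880 14.6341

Derivation:
Step 0: x=[6.0000 12.0000 14.0000] v=[0.0000 -1.0000 0.0000]
Step 1: x=[6.0000 11.6400 14.1200] v=[0.0000 -1.8000 0.6000]
Step 2: x=[5.9856 11.1536 14.3408] v=[-0.0720 -2.4320 1.1040]
Step 3: x=[5.9385 10.5880 14.6341] v=[-0.2355 -2.8282 1.4666]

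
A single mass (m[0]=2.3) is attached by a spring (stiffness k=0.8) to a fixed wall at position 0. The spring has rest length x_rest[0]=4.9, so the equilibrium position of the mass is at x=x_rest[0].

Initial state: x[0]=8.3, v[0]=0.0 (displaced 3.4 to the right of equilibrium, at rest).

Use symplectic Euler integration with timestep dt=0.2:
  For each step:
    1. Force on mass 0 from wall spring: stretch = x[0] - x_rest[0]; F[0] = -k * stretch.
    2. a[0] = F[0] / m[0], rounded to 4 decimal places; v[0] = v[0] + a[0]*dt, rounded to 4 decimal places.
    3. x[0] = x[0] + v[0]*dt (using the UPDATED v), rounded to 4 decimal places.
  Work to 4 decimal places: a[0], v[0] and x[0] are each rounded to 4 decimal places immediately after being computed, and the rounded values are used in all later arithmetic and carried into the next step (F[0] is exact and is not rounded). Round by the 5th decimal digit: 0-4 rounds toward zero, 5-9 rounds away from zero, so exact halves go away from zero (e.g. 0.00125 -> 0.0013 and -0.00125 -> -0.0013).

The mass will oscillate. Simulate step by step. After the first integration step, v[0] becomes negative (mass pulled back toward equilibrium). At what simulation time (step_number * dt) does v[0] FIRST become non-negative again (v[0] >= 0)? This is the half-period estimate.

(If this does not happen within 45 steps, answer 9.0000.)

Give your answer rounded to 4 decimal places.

Answer: 5.4000

Derivation:
Step 0: x=[8.3000] v=[0.0000]
Step 1: x=[8.2527] v=[-0.2365]
Step 2: x=[8.1588] v=[-0.4697]
Step 3: x=[8.0195] v=[-0.6964]
Step 4: x=[7.8368] v=[-0.9134]
Step 5: x=[7.6133] v=[-1.1177]
Step 6: x=[7.3520] v=[-1.3065]
Step 7: x=[7.0566] v=[-1.4771]
Step 8: x=[6.7312] v=[-1.6271]
Step 9: x=[6.3803] v=[-1.7545]
Step 10: x=[6.0088] v=[-1.8575]
Step 11: x=[5.6219] v=[-1.9346]
Step 12: x=[5.2249] v=[-1.9848]
Step 13: x=[4.8234] v=[-2.0074]
Step 14: x=[4.4230] v=[-2.0021]
Step 15: x=[4.0292] v=[-1.9689]
Step 16: x=[3.6475] v=[-1.9083]
Step 17: x=[3.2833] v=[-1.8212]
Step 18: x=[2.9416] v=[-1.7087]
Step 19: x=[2.6271] v=[-1.5725]
Step 20: x=[2.3442] v=[-1.4144]
Step 21: x=[2.0969] v=[-1.2366]
Step 22: x=[1.8886] v=[-1.0416]
Step 23: x=[1.7222] v=[-0.8321]
Step 24: x=[1.6000] v=[-0.6110]
Step 25: x=[1.5237] v=[-0.3814]
Step 26: x=[1.4944] v=[-0.1465]
Step 27: x=[1.5125] v=[0.0904]
First v>=0 after going negative at step 27, time=5.4000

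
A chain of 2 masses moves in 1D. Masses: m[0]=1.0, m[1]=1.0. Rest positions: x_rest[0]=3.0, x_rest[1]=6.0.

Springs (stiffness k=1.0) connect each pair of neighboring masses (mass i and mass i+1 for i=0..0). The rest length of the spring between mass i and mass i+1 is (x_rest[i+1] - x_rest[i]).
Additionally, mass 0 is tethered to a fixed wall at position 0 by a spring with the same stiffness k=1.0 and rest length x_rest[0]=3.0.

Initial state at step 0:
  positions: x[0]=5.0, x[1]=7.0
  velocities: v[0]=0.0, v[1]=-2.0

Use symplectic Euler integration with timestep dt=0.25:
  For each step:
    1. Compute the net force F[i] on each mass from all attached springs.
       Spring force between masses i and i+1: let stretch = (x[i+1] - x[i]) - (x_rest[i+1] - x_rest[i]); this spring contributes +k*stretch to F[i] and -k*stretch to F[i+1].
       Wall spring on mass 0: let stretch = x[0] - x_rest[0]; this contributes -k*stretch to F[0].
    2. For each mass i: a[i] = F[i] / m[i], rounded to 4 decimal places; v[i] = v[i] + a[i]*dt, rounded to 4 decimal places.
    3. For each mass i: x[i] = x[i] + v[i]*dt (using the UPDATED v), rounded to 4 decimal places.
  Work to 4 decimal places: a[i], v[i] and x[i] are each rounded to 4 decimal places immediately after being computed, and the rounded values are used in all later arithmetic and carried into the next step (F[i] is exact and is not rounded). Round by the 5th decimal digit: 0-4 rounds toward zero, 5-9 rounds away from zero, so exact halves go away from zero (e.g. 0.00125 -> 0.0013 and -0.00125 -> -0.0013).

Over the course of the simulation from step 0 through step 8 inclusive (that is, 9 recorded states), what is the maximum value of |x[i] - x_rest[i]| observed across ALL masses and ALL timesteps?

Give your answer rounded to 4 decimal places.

Answer: 2.1524

Derivation:
Step 0: x=[5.0000 7.0000] v=[0.0000 -2.0000]
Step 1: x=[4.8125 6.5625] v=[-0.7500 -1.7500]
Step 2: x=[4.4336 6.2031] v=[-1.5156 -1.4375]
Step 3: x=[3.8882 5.9206] v=[-2.1816 -1.1299]
Step 4: x=[3.2268 5.6986] v=[-2.6456 -0.8880]
Step 5: x=[2.5182 5.5096] v=[-2.8344 -0.7560]
Step 6: x=[1.8392 5.3211] v=[-2.7161 -0.7539]
Step 7: x=[1.2629 5.1025] v=[-2.3054 -0.8744]
Step 8: x=[0.8476 4.8314] v=[-1.6612 -1.0843]
Max displacement = 2.1524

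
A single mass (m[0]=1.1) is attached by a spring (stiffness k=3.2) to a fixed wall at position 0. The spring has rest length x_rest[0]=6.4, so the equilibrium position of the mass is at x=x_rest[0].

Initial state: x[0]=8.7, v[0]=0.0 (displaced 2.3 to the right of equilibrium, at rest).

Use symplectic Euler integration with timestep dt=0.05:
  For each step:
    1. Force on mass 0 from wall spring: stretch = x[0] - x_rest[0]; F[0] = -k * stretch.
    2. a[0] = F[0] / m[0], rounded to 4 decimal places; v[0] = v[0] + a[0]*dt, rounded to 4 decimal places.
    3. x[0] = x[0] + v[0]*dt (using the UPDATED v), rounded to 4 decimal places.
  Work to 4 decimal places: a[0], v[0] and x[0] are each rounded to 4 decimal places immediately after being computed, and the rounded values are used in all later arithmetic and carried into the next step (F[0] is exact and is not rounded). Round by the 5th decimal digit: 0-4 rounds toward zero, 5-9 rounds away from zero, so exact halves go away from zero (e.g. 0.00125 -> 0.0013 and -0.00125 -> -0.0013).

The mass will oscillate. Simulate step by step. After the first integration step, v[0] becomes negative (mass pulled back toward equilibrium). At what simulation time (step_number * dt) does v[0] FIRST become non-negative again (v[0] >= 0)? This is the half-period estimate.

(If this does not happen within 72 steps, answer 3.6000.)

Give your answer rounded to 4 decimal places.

Answer: 1.8500

Derivation:
Step 0: x=[8.7000] v=[0.0000]
Step 1: x=[8.6833] v=[-0.3345]
Step 2: x=[8.6500] v=[-0.6666]
Step 3: x=[8.6003] v=[-0.9939]
Step 4: x=[8.5346] v=[-1.3139]
Step 5: x=[8.4534] v=[-1.6244]
Step 6: x=[8.3572] v=[-1.9231]
Step 7: x=[8.2468] v=[-2.2078]
Step 8: x=[8.1230] v=[-2.4764]
Step 9: x=[7.9867] v=[-2.7270]
Step 10: x=[7.8388] v=[-2.9578]
Step 11: x=[7.6804] v=[-3.1671]
Step 12: x=[7.5127] v=[-3.3533]
Step 13: x=[7.3369] v=[-3.5151]
Step 14: x=[7.1543] v=[-3.6514]
Step 15: x=[6.9662] v=[-3.7611]
Step 16: x=[6.7740] v=[-3.8435]
Step 17: x=[6.5791] v=[-3.8979]
Step 18: x=[6.3829] v=[-3.9240]
Step 19: x=[6.1868] v=[-3.9215]
Step 20: x=[5.9923] v=[-3.8905]
Step 21: x=[5.8007] v=[-3.8312]
Step 22: x=[5.6135] v=[-3.7440]
Step 23: x=[5.4320] v=[-3.6296]
Step 24: x=[5.2576] v=[-3.4888]
Step 25: x=[5.0915] v=[-3.3226]
Step 26: x=[4.9349] v=[-3.1323]
Step 27: x=[4.7889] v=[-2.9192]
Step 28: x=[4.6547] v=[-2.6849]
Step 29: x=[4.5332] v=[-2.4310]
Step 30: x=[4.4252] v=[-2.1595]
Step 31: x=[4.3316] v=[-1.8723]
Step 32: x=[4.2530] v=[-1.5714]
Step 33: x=[4.1900] v=[-1.2591]
Step 34: x=[4.1431] v=[-0.9376]
Step 35: x=[4.1126] v=[-0.6093]
Step 36: x=[4.0988] v=[-0.2766]
Step 37: x=[4.1017] v=[0.0581]
First v>=0 after going negative at step 37, time=1.8500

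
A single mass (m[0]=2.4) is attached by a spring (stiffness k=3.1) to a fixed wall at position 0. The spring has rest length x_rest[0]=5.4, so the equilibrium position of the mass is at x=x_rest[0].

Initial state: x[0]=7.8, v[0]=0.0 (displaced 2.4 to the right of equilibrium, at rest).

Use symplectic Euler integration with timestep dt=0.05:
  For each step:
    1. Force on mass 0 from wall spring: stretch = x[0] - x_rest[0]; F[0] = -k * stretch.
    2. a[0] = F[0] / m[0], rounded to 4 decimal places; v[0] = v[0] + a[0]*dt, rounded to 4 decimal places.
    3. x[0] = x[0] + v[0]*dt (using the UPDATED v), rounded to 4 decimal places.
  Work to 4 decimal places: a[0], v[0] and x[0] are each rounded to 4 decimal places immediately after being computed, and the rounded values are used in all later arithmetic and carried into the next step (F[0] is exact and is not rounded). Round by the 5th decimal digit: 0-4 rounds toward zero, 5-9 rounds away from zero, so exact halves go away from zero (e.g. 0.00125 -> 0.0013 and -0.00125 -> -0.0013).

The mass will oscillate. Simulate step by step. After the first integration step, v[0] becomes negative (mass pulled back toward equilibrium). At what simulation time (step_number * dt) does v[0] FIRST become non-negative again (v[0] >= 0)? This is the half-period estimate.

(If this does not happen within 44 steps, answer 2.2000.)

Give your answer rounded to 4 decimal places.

Step 0: x=[7.8000] v=[0.0000]
Step 1: x=[7.7923] v=[-0.1550]
Step 2: x=[7.7768] v=[-0.3095]
Step 3: x=[7.7537] v=[-0.4630]
Step 4: x=[7.7230] v=[-0.6150]
Step 5: x=[7.6848] v=[-0.7650]
Step 6: x=[7.6392] v=[-0.9126]
Step 7: x=[7.5863] v=[-1.0572]
Step 8: x=[7.5264] v=[-1.1984]
Step 9: x=[7.4596] v=[-1.3357]
Step 10: x=[7.3862] v=[-1.4687]
Step 11: x=[7.3064] v=[-1.5970]
Step 12: x=[7.2204] v=[-1.7201]
Step 13: x=[7.1285] v=[-1.8377]
Step 14: x=[7.0310] v=[-1.9493]
Step 15: x=[6.9283] v=[-2.0546]
Step 16: x=[6.8206] v=[-2.1533]
Step 17: x=[6.7084] v=[-2.2450]
Step 18: x=[6.5919] v=[-2.3295]
Step 19: x=[6.4716] v=[-2.4065]
Step 20: x=[6.3478] v=[-2.4757]
Step 21: x=[6.2210] v=[-2.5369]
Step 22: x=[6.0915] v=[-2.5899]
Step 23: x=[5.9598] v=[-2.6346]
Step 24: x=[5.8263] v=[-2.6708]
Step 25: x=[5.6914] v=[-2.6983]
Step 26: x=[5.5555] v=[-2.7171]
Step 27: x=[5.4191] v=[-2.7271]
Step 28: x=[5.2827] v=[-2.7283]
Step 29: x=[5.1467] v=[-2.7207]
Step 30: x=[5.0115] v=[-2.7043]
Step 31: x=[4.8775] v=[-2.6792]
Step 32: x=[4.7452] v=[-2.6455]
Step 33: x=[4.6150] v=[-2.6032]
Step 34: x=[4.4874] v=[-2.5525]
Step 35: x=[4.3627] v=[-2.4936]
Step 36: x=[4.2414] v=[-2.4266]
Step 37: x=[4.1238] v=[-2.3518]
Step 38: x=[4.0103] v=[-2.2694]
Step 39: x=[3.9013] v=[-2.1797]
Step 40: x=[3.7972] v=[-2.0829]
Step 41: x=[3.6982] v=[-1.9794]
Step 42: x=[3.6047] v=[-1.8695]
Step 43: x=[3.5170] v=[-1.7536]
Step 44: x=[3.4354] v=[-1.6320]
v[0] did not become non-negative within 44 steps; using fallback time=2.2000

Answer: 2.2000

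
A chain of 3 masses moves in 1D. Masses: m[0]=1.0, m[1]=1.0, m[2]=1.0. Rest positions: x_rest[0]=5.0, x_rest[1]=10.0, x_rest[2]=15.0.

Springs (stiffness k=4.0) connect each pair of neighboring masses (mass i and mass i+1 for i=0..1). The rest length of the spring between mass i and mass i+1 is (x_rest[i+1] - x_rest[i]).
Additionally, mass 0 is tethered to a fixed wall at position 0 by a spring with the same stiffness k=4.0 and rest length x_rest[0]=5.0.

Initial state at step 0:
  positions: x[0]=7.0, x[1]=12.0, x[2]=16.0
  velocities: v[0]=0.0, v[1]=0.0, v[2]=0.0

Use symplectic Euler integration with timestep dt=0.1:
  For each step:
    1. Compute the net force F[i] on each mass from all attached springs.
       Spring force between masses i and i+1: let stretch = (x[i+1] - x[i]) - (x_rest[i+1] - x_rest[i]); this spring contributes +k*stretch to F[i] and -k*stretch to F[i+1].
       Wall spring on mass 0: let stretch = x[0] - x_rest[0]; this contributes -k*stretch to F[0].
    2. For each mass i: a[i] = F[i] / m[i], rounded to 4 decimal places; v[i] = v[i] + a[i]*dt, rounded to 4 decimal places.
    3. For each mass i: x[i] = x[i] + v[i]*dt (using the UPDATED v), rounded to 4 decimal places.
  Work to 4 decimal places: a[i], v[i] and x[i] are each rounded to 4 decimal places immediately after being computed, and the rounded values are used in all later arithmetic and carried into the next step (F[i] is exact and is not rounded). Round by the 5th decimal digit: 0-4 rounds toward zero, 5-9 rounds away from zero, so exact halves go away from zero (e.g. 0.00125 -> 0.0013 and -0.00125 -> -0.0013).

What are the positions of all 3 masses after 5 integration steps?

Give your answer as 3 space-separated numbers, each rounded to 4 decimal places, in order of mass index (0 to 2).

Step 0: x=[7.0000 12.0000 16.0000] v=[0.0000 0.0000 0.0000]
Step 1: x=[6.9200 11.9600 16.0400] v=[-0.8000 -0.4000 0.4000]
Step 2: x=[6.7648 11.8816 16.1168] v=[-1.5520 -0.7840 0.7680]
Step 3: x=[6.5437 11.7679 16.2242] v=[-2.2112 -1.1366 1.0739]
Step 4: x=[6.2698 11.6235 16.3533] v=[-2.7390 -1.4438 1.2914]
Step 5: x=[5.9593 11.4542 16.4933] v=[-3.1054 -1.6934 1.3995]

Answer: 5.9593 11.4542 16.4933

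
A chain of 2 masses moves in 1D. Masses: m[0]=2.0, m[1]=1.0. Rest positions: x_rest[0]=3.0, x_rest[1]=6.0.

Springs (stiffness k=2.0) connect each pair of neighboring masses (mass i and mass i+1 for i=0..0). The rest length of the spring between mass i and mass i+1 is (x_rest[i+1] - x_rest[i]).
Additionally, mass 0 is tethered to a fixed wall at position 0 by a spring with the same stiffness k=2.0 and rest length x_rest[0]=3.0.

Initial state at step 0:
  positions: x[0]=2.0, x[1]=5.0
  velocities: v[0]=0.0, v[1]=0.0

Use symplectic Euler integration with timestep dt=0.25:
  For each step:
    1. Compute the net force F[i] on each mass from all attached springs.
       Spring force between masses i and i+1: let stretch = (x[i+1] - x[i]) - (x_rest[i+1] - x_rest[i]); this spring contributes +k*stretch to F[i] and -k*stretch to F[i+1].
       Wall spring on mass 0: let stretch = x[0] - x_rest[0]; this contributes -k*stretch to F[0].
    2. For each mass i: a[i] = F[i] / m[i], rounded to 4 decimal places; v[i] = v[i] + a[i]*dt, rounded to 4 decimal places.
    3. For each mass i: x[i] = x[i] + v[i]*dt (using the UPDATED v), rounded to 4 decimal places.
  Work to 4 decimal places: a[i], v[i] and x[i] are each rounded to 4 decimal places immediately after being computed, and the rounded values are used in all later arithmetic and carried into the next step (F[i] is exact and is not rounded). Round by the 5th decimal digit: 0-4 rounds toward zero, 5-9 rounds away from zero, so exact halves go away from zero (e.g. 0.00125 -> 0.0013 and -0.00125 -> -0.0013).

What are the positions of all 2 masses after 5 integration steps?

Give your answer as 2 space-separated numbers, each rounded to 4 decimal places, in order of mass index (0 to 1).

Answer: 2.7025 5.2226

Derivation:
Step 0: x=[2.0000 5.0000] v=[0.0000 0.0000]
Step 1: x=[2.0625 5.0000] v=[0.2500 0.0000]
Step 2: x=[2.1797 5.0078] v=[0.4688 0.0313]
Step 3: x=[2.3374 5.0371] v=[0.6309 0.1173]
Step 4: x=[2.5178 5.1040] v=[0.7215 0.2675]
Step 5: x=[2.7025 5.2226] v=[0.7386 0.4744]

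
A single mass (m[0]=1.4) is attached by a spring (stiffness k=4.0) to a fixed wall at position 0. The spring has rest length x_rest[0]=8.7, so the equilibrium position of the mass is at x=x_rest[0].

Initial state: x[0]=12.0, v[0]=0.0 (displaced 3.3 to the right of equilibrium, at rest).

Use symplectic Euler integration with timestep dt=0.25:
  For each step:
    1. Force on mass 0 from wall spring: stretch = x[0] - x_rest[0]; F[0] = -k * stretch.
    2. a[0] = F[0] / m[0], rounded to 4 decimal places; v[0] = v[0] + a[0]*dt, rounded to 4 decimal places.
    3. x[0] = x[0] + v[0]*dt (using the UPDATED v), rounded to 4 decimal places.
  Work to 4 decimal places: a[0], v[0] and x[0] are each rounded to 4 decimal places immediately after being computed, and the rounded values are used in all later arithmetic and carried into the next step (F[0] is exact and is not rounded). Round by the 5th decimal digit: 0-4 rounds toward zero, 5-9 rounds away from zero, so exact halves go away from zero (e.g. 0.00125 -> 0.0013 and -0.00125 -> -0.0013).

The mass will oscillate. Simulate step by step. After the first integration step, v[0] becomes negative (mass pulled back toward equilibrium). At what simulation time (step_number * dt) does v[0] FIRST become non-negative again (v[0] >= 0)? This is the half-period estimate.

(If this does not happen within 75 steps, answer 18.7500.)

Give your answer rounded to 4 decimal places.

Answer: 2.0000

Derivation:
Step 0: x=[12.0000] v=[0.0000]
Step 1: x=[11.4107] v=[-2.3572]
Step 2: x=[10.3374] v=[-4.2934]
Step 3: x=[8.9717] v=[-5.4630]
Step 4: x=[7.5574] v=[-5.6571]
Step 5: x=[6.3472] v=[-4.8410]
Step 6: x=[5.5571] v=[-3.1604]
Step 7: x=[5.3282] v=[-0.9155]
Step 8: x=[5.7014] v=[1.4929]
First v>=0 after going negative at step 8, time=2.0000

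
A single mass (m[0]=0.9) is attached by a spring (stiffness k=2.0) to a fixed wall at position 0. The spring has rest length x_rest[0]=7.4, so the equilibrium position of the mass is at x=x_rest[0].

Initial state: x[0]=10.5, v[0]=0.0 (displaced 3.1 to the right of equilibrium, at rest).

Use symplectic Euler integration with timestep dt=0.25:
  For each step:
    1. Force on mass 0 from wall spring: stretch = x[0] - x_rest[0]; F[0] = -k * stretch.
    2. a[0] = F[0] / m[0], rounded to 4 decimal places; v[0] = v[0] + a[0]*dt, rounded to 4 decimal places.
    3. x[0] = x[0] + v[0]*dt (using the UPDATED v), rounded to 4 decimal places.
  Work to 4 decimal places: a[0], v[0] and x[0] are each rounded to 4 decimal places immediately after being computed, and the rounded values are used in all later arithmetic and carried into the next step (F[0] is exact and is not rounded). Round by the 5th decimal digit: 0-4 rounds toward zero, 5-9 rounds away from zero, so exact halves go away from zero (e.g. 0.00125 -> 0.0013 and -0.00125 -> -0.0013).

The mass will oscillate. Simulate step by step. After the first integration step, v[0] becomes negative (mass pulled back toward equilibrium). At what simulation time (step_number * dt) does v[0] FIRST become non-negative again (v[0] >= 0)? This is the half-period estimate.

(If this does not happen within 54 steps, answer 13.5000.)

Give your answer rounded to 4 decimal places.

Answer: 2.2500

Derivation:
Step 0: x=[10.5000] v=[0.0000]
Step 1: x=[10.0695] v=[-1.7222]
Step 2: x=[9.2682] v=[-3.2053]
Step 3: x=[8.2074] v=[-4.2432]
Step 4: x=[7.0345] v=[-4.6918]
Step 5: x=[5.9123] v=[-4.4888]
Step 6: x=[4.9967] v=[-3.6623]
Step 7: x=[4.4149] v=[-2.3271]
Step 8: x=[4.2477] v=[-0.6687]
Step 9: x=[4.5184] v=[1.0826]
First v>=0 after going negative at step 9, time=2.2500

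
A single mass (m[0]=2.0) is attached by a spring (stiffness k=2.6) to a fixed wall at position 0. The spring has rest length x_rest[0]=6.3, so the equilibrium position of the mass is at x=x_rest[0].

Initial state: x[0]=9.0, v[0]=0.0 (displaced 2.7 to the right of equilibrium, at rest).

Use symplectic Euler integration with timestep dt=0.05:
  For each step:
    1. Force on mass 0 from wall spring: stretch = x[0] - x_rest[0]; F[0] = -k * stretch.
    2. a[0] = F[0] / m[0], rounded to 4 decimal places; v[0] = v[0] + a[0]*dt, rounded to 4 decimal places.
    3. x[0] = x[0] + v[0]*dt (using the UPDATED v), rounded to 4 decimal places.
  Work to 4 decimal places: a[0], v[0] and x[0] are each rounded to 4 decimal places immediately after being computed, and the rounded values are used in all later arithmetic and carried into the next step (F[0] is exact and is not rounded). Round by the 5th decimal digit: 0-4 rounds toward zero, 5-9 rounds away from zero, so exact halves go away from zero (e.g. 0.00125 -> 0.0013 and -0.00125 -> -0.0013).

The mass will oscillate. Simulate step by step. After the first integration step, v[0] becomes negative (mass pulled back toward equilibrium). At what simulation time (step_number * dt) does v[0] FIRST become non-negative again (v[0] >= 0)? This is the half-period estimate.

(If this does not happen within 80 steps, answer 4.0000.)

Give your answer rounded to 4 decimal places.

Answer: 2.8000

Derivation:
Step 0: x=[9.0000] v=[0.0000]
Step 1: x=[8.9912] v=[-0.1755]
Step 2: x=[8.9737] v=[-0.3504]
Step 3: x=[8.9475] v=[-0.5242]
Step 4: x=[8.9127] v=[-0.6963]
Step 5: x=[8.8694] v=[-0.8661]
Step 6: x=[8.8177] v=[-1.0331]
Step 7: x=[8.7579] v=[-1.1968]
Step 8: x=[8.6901] v=[-1.3566]
Step 9: x=[8.6145] v=[-1.5120]
Step 10: x=[8.5314] v=[-1.6624]
Step 11: x=[8.4410] v=[-1.8074]
Step 12: x=[8.3437] v=[-1.9466]
Step 13: x=[8.2397] v=[-2.0794]
Step 14: x=[8.1294] v=[-2.2055]
Step 15: x=[8.0132] v=[-2.3244]
Step 16: x=[7.8914] v=[-2.4358]
Step 17: x=[7.7644] v=[-2.5392]
Step 18: x=[7.6327] v=[-2.6344]
Step 19: x=[7.4967] v=[-2.7210]
Step 20: x=[7.3568] v=[-2.7988]
Step 21: x=[7.2134] v=[-2.8675]
Step 22: x=[7.0671] v=[-2.9269]
Step 23: x=[6.9183] v=[-2.9768]
Step 24: x=[6.7675] v=[-3.0170]
Step 25: x=[6.6151] v=[-3.0474]
Step 26: x=[6.4617] v=[-3.0679]
Step 27: x=[6.3078] v=[-3.0784]
Step 28: x=[6.1539] v=[-3.0789]
Step 29: x=[6.0004] v=[-3.0694]
Step 30: x=[5.8479] v=[-3.0499]
Step 31: x=[5.6969] v=[-3.0205]
Step 32: x=[5.5478] v=[-2.9813]
Step 33: x=[5.4012] v=[-2.9324]
Step 34: x=[5.2575] v=[-2.8740]
Step 35: x=[5.1172] v=[-2.8062]
Step 36: x=[4.9807] v=[-2.7293]
Step 37: x=[4.8485] v=[-2.6435]
Step 38: x=[4.7210] v=[-2.5492]
Step 39: x=[4.5987] v=[-2.4466]
Step 40: x=[4.4819] v=[-2.3360]
Step 41: x=[4.3710] v=[-2.2178]
Step 42: x=[4.2664] v=[-2.0924]
Step 43: x=[4.1684] v=[-1.9602]
Step 44: x=[4.0773] v=[-1.8216]
Step 45: x=[3.9934] v=[-1.6771]
Step 46: x=[3.9170] v=[-1.5272]
Step 47: x=[3.8484] v=[-1.3723]
Step 48: x=[3.7878] v=[-1.2129]
Step 49: x=[3.7353] v=[-1.0496]
Step 50: x=[3.6912] v=[-0.8829]
Step 51: x=[3.6555] v=[-0.7133]
Step 52: x=[3.6284] v=[-0.5414]
Step 53: x=[3.6100] v=[-0.3677]
Step 54: x=[3.6004] v=[-0.1929]
Step 55: x=[3.5995] v=[-0.0174]
Step 56: x=[3.6074] v=[0.1581]
First v>=0 after going negative at step 56, time=2.8000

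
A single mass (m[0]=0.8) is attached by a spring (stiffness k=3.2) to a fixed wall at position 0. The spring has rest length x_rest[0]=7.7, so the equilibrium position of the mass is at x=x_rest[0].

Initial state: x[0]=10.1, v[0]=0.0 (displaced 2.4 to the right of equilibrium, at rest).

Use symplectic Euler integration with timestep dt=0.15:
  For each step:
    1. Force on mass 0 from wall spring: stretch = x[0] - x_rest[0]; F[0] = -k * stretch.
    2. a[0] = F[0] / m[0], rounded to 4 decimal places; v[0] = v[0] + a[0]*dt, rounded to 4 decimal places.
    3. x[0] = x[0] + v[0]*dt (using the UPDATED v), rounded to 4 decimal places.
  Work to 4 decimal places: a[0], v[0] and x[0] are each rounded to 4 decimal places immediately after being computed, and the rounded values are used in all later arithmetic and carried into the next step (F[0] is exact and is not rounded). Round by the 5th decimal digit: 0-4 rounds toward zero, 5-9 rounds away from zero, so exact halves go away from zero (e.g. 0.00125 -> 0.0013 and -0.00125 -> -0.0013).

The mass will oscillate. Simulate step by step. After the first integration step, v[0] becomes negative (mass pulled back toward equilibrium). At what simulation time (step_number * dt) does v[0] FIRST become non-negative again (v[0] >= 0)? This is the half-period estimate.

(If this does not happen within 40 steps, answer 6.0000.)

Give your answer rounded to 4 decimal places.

Step 0: x=[10.1000] v=[0.0000]
Step 1: x=[9.8840] v=[-1.4400]
Step 2: x=[9.4714] v=[-2.7504]
Step 3: x=[8.8994] v=[-3.8132]
Step 4: x=[8.2195] v=[-4.5328]
Step 5: x=[7.4928] v=[-4.8445]
Step 6: x=[6.7848] v=[-4.7202]
Step 7: x=[6.1591] v=[-4.1711]
Step 8: x=[5.6721] v=[-3.2466]
Step 9: x=[5.3676] v=[-2.0299]
Step 10: x=[5.2730] v=[-0.6305]
Step 11: x=[5.3969] v=[0.8257]
First v>=0 after going negative at step 11, time=1.6500

Answer: 1.6500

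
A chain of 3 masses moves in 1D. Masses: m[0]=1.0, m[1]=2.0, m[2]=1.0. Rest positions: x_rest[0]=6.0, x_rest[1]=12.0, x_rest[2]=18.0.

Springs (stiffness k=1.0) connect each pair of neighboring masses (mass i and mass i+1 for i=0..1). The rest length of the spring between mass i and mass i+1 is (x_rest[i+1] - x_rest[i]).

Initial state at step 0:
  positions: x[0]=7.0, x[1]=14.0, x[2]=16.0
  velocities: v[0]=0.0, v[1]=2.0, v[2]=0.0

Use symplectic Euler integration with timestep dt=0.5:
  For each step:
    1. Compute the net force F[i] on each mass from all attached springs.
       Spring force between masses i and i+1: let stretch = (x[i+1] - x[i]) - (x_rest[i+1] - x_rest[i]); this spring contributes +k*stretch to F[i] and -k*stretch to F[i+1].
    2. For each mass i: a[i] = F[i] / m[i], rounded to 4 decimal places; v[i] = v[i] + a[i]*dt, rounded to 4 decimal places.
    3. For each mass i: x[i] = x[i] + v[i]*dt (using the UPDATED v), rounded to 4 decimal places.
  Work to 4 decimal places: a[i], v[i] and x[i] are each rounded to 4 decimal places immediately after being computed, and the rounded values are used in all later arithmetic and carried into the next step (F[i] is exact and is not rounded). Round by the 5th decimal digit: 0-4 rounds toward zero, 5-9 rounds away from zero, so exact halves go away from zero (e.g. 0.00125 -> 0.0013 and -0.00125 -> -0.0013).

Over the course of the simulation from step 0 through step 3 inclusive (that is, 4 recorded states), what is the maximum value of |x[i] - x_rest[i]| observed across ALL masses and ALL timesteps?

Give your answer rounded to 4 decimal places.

Answer: 3.0235

Derivation:
Step 0: x=[7.0000 14.0000 16.0000] v=[0.0000 2.0000 0.0000]
Step 1: x=[7.2500 14.3750 17.0000] v=[0.5000 0.7500 2.0000]
Step 2: x=[7.7813 14.1875 18.8438] v=[1.0625 -0.3750 3.6875]
Step 3: x=[8.4141 13.7813 21.0235] v=[1.2656 -0.8125 4.3594]
Max displacement = 3.0235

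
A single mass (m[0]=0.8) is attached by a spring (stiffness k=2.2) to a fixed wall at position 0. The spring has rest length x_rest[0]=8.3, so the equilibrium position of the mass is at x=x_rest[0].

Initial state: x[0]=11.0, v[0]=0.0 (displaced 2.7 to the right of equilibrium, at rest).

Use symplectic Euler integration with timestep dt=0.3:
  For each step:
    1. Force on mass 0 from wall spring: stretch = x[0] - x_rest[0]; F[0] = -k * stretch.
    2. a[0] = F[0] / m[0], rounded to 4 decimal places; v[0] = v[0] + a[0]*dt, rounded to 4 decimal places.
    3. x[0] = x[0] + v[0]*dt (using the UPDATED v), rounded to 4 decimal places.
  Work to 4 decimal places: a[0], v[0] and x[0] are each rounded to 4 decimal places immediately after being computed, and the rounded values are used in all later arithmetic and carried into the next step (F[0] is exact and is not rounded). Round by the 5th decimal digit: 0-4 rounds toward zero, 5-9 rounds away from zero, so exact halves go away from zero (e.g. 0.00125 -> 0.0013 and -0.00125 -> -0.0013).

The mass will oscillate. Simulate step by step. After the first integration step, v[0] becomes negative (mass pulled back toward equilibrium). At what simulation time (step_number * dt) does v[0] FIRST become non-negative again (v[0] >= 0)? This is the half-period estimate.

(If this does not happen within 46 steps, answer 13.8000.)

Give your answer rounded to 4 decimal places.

Answer: 2.1000

Derivation:
Step 0: x=[11.0000] v=[0.0000]
Step 1: x=[10.3318] v=[-2.2275]
Step 2: x=[9.1607] v=[-3.9038]
Step 3: x=[7.7765] v=[-4.6139]
Step 4: x=[6.5219] v=[-4.1820]
Step 5: x=[5.7074] v=[-2.7151]
Step 6: x=[5.5345] v=[-0.5762]
Step 7: x=[6.0461] v=[1.7053]
First v>=0 after going negative at step 7, time=2.1000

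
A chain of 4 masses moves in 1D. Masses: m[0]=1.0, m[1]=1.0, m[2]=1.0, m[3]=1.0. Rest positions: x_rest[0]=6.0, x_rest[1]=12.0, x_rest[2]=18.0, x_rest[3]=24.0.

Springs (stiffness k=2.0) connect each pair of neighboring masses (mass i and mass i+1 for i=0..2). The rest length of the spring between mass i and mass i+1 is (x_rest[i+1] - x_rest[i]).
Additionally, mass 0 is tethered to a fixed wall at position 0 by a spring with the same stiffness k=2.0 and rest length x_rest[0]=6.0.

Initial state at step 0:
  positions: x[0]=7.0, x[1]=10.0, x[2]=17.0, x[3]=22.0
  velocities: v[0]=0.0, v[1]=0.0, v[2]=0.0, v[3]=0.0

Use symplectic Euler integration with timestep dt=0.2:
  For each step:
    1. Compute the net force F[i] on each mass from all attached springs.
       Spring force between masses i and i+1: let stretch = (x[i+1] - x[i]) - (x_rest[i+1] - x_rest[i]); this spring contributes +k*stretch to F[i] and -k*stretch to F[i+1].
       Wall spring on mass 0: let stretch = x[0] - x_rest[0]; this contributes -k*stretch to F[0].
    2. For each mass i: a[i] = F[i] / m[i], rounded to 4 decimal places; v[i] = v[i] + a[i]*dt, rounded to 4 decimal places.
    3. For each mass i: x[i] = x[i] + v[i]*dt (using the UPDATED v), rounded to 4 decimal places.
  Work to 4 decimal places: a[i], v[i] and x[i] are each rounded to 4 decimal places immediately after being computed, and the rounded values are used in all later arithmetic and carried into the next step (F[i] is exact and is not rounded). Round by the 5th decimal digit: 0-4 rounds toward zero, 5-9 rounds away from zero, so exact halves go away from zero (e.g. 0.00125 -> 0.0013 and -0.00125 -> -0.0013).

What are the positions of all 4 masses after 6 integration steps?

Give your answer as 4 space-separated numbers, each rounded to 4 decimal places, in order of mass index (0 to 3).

Answer: 4.2373 12.2612 16.3913 22.7716

Derivation:
Step 0: x=[7.0000 10.0000 17.0000 22.0000] v=[0.0000 0.0000 0.0000 0.0000]
Step 1: x=[6.6800 10.3200 16.8400 22.0800] v=[-1.6000 1.6000 -0.8000 0.4000]
Step 2: x=[6.1168 10.8704 16.5776 22.2208] v=[-2.8160 2.7520 -1.3120 0.7040]
Step 3: x=[5.4445 11.4971 16.3101 22.3901] v=[-3.3613 3.1334 -1.3376 0.8467]
Step 4: x=[4.8209 12.0246 16.1439 22.5530] v=[-3.1181 2.6376 -0.8308 0.8147]
Step 5: x=[4.3879 12.3054 16.1609 22.6832] v=[-2.1650 1.4038 0.0851 0.6511]
Step 6: x=[4.2373 12.2612 16.3913 22.7716] v=[-0.7532 -0.2210 1.1518 0.4422]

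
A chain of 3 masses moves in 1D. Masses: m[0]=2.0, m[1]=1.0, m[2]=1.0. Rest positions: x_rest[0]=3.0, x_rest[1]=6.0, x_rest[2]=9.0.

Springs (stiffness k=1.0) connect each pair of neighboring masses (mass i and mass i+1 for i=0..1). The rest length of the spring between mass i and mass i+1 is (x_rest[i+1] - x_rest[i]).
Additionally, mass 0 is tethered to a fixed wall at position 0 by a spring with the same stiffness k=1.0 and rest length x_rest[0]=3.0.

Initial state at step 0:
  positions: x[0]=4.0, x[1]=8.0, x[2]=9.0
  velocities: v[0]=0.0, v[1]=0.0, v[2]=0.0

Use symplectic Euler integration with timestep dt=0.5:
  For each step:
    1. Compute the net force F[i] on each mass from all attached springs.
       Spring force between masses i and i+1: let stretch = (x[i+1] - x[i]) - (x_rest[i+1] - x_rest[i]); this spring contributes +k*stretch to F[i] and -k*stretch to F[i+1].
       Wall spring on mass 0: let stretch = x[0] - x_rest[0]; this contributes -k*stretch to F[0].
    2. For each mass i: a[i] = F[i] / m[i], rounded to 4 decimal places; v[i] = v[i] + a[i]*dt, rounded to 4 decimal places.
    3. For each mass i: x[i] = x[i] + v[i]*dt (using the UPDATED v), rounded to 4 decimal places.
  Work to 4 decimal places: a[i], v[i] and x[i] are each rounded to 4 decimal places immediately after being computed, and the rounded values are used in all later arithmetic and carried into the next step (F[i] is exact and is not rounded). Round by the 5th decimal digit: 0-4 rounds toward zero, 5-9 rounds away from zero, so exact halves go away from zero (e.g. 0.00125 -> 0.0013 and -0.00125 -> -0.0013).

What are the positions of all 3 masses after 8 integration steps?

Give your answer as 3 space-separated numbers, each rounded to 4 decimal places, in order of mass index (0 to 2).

Answer: 2.4465 6.2930 8.7292

Derivation:
Step 0: x=[4.0000 8.0000 9.0000] v=[0.0000 0.0000 0.0000]
Step 1: x=[4.0000 7.2500 9.5000] v=[0.0000 -1.5000 1.0000]
Step 2: x=[3.9063 6.2500 10.1875] v=[-0.1875 -2.0000 1.3750]
Step 3: x=[3.6172 5.6485 10.6407] v=[-0.5782 -1.2031 0.9063]
Step 4: x=[3.1299 5.7872 10.5958] v=[-0.9747 0.2774 -0.0898]
Step 5: x=[2.5835 6.4638 10.0988] v=[-1.0929 1.3531 -0.9941]
Step 6: x=[2.1992 7.0791 9.4430] v=[-0.7687 1.2305 -1.3116]
Step 7: x=[2.1500 7.0654 8.9462] v=[-0.0985 -0.0275 -0.9936]
Step 8: x=[2.4465 6.2930 8.7292] v=[0.5929 -1.5448 -0.4340]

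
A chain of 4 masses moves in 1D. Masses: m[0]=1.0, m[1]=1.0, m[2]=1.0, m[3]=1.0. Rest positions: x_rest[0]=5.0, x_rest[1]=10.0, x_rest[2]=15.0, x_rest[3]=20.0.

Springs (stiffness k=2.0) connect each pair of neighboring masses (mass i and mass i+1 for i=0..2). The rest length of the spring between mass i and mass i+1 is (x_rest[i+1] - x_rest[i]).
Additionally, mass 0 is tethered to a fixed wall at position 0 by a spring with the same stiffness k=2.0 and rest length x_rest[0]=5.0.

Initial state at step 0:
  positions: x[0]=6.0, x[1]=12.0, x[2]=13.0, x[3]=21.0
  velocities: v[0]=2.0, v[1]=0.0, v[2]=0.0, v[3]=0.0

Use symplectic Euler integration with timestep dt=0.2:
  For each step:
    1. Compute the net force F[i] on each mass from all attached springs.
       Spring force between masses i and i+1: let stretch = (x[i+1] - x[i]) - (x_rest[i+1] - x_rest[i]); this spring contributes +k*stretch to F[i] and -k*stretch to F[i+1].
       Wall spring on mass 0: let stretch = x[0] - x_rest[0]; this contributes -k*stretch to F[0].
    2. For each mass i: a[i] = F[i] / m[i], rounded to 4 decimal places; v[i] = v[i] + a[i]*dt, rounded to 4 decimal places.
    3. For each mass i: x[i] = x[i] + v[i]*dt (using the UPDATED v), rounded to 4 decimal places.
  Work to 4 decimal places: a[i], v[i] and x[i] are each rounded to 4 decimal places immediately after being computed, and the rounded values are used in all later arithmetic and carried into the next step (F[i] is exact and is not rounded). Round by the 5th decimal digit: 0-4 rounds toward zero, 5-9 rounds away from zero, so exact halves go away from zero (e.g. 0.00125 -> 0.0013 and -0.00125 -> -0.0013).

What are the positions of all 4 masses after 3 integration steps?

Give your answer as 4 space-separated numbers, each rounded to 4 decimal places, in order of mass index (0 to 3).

Answer: 6.8106 10.2305 15.6949 19.8636

Derivation:
Step 0: x=[6.0000 12.0000 13.0000 21.0000] v=[2.0000 0.0000 0.0000 0.0000]
Step 1: x=[6.4000 11.6000 13.5600 20.7600] v=[2.0000 -2.0000 2.8000 -1.2000]
Step 2: x=[6.7040 10.9408 14.5392 20.3440] v=[1.5200 -3.2960 4.8960 -2.0800]
Step 3: x=[6.8106 10.2305 15.6949 19.8636] v=[0.5331 -3.5514 5.7786 -2.4019]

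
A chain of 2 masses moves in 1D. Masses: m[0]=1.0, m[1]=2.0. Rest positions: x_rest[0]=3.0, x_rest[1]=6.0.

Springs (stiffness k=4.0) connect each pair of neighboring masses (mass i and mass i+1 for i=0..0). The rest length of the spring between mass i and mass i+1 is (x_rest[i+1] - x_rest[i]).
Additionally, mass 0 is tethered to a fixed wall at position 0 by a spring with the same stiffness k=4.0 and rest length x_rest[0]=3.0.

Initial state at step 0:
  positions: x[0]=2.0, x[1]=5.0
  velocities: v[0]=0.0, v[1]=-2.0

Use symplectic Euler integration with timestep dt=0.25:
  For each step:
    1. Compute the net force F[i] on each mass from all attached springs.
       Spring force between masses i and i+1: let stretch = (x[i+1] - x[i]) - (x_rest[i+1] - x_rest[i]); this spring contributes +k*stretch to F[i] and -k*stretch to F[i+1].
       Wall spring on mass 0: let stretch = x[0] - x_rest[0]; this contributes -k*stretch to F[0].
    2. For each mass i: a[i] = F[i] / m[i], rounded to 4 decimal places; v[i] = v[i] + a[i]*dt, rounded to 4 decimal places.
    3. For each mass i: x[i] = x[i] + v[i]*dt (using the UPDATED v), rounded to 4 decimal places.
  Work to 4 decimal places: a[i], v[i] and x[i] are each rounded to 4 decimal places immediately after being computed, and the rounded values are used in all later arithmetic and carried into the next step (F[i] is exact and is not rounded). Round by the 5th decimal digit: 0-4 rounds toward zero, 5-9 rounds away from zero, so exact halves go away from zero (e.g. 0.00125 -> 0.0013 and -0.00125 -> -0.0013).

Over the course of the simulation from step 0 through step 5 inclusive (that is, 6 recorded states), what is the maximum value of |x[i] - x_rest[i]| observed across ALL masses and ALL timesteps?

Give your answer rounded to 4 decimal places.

Step 0: x=[2.0000 5.0000] v=[0.0000 -2.0000]
Step 1: x=[2.2500 4.5000] v=[1.0000 -2.0000]
Step 2: x=[2.5000 4.0938] v=[1.0000 -1.6250]
Step 3: x=[2.5235 3.8633] v=[0.0938 -0.9219]
Step 4: x=[2.2510 3.8404] v=[-1.0899 -0.0918]
Step 5: x=[1.8131 3.9938] v=[-1.7515 0.6135]
Max displacement = 2.1596

Answer: 2.1596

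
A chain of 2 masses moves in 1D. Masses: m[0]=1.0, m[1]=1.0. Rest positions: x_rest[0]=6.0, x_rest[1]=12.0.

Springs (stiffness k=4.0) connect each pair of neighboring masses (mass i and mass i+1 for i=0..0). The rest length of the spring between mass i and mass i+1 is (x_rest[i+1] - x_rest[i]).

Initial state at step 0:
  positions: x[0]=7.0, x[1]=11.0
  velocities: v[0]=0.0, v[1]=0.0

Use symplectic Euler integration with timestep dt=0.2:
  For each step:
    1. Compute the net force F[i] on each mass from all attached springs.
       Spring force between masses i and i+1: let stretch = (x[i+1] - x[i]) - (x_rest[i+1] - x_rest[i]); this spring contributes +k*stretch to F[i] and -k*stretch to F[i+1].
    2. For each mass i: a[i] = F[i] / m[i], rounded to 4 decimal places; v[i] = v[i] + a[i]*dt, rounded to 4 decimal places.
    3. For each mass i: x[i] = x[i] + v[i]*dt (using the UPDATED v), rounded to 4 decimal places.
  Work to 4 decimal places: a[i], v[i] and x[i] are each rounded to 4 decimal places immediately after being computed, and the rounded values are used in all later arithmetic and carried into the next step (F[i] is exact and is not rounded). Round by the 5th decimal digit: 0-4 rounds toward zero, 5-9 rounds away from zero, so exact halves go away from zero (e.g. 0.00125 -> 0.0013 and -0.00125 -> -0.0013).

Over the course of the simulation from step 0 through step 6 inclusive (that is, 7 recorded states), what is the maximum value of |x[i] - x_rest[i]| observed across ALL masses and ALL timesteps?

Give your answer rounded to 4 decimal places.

Answer: 1.0425

Derivation:
Step 0: x=[7.0000 11.0000] v=[0.0000 0.0000]
Step 1: x=[6.6800 11.3200] v=[-1.6000 1.6000]
Step 2: x=[6.1424 11.8576] v=[-2.6880 2.6880]
Step 3: x=[5.5592 12.4408] v=[-2.9158 2.9158]
Step 4: x=[5.1171 12.8829] v=[-2.2105 2.2105]
Step 5: x=[4.9575 13.0425] v=[-0.7979 0.7979]
Step 6: x=[5.1315 12.8685] v=[0.8701 -0.8701]
Max displacement = 1.0425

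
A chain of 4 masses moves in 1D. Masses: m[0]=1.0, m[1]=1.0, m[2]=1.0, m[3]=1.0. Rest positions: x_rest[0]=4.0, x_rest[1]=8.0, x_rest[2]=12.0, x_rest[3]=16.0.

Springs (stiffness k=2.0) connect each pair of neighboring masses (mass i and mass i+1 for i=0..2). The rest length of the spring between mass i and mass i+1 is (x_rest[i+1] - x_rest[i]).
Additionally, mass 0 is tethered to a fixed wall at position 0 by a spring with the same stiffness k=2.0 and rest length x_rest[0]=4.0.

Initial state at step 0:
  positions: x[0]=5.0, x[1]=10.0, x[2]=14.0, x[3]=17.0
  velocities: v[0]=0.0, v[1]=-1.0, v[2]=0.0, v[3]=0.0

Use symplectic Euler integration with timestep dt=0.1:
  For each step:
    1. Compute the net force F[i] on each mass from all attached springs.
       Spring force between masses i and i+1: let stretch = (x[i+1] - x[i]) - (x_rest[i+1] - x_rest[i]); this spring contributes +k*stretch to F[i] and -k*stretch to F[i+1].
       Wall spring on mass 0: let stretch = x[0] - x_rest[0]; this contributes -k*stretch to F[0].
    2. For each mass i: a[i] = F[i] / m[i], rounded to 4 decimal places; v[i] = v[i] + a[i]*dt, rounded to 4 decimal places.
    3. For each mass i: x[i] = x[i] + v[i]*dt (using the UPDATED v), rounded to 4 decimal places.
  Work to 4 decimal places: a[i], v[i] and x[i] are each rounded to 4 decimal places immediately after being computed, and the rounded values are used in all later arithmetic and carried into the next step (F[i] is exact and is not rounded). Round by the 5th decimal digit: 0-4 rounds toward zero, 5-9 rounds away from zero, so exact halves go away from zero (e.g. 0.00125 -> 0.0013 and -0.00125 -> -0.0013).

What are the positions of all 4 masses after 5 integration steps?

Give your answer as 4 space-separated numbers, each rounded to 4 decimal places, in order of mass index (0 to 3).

Answer: 4.9499 9.2889 13.6902 17.2721

Derivation:
Step 0: x=[5.0000 10.0000 14.0000 17.0000] v=[0.0000 -1.0000 0.0000 0.0000]
Step 1: x=[5.0000 9.8800 13.9800 17.0200] v=[0.0000 -1.2000 -0.2000 0.2000]
Step 2: x=[4.9976 9.7444 13.9388 17.0592] v=[-0.0240 -1.3560 -0.4120 0.3920]
Step 3: x=[4.9902 9.5978 13.8761 17.1160] v=[-0.0742 -1.4665 -0.6268 0.5679]
Step 4: x=[4.9751 9.4446 13.7927 17.1880] v=[-0.1507 -1.5324 -0.8345 0.7199]
Step 5: x=[4.9499 9.2889 13.6902 17.2721] v=[-0.2518 -1.5567 -1.0251 0.8408]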